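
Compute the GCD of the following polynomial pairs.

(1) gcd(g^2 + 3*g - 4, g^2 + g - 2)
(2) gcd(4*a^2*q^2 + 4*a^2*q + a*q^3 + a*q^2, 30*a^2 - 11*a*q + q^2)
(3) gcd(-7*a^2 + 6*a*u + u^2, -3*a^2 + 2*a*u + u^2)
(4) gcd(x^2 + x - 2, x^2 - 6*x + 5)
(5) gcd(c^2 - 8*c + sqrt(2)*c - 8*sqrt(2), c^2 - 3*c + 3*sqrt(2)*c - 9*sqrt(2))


(1) = g - 1
(2) = 1
(3) = -a + u
(4) = x - 1
(5) = gcd((c - 8)*(c + sqrt(2)), (c - 3)*(c + 3*sqrt(2))) = 1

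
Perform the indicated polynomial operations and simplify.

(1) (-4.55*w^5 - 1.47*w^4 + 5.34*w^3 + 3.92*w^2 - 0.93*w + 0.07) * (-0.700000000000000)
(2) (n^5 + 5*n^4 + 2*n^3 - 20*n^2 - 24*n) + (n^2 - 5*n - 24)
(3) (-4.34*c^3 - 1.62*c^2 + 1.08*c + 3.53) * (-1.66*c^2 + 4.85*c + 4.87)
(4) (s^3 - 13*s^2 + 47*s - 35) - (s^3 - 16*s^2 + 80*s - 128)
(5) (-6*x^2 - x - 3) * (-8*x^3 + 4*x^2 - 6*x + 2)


(1) = 3.185*w^5 + 1.029*w^4 - 3.738*w^3 - 2.744*w^2 + 0.651*w - 0.049
(2) = n^5 + 5*n^4 + 2*n^3 - 19*n^2 - 29*n - 24
(3) = 7.2044*c^5 - 18.3598*c^4 - 30.7856*c^3 - 8.5112*c^2 + 22.3801*c + 17.1911
(4) = 3*s^2 - 33*s + 93
(5) = 48*x^5 - 16*x^4 + 56*x^3 - 18*x^2 + 16*x - 6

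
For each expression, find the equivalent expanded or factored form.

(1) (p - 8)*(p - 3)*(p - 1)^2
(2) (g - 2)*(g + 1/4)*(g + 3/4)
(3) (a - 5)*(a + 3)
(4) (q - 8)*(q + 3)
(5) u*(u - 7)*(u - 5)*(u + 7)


(1) = p^4 - 13*p^3 + 47*p^2 - 59*p + 24
(2) = g^3 - g^2 - 29*g/16 - 3/8
(3) = a^2 - 2*a - 15
(4) = q^2 - 5*q - 24
(5) = u^4 - 5*u^3 - 49*u^2 + 245*u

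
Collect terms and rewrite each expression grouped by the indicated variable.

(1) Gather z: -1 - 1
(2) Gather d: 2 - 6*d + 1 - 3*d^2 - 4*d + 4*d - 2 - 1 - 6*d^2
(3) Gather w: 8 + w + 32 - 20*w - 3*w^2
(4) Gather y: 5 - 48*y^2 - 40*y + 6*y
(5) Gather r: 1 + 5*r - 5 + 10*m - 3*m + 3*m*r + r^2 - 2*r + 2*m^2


(1) = -2
(2) = -9*d^2 - 6*d
(3) = -3*w^2 - 19*w + 40
(4) = -48*y^2 - 34*y + 5
(5) = 2*m^2 + 7*m + r^2 + r*(3*m + 3) - 4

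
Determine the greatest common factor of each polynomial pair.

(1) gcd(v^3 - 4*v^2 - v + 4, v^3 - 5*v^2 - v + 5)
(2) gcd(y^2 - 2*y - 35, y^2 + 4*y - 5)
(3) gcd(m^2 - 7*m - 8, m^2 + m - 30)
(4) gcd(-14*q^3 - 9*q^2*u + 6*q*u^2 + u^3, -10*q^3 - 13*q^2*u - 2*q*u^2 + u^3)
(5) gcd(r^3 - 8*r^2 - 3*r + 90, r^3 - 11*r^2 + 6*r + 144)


(1) = v^2 - 1
(2) = y + 5
(3) = gcd((m - 8)*(m + 1), (m - 5)*(m + 6)) = 1
(4) = gcd((-2*q + u)*(q + u)*(7*q + u), (-5*q + u)*(q + u)*(2*q + u)) = q + u
(5) = gcd((r - 6)*(r - 5)*(r + 3), (r - 8)*(r - 6)*(r + 3)) = r^2 - 3*r - 18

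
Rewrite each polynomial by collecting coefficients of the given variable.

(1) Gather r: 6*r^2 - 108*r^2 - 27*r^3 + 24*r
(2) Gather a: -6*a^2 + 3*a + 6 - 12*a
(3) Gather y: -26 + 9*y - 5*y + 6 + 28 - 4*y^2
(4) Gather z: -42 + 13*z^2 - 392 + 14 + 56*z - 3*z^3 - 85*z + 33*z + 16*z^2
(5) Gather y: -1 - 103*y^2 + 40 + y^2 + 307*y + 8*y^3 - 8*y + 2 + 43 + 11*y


(1) = -27*r^3 - 102*r^2 + 24*r
(2) = -6*a^2 - 9*a + 6
(3) = -4*y^2 + 4*y + 8
(4) = -3*z^3 + 29*z^2 + 4*z - 420
(5) = 8*y^3 - 102*y^2 + 310*y + 84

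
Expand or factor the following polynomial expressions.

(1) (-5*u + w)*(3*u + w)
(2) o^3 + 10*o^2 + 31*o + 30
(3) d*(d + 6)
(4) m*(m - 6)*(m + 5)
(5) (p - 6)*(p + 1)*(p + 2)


(1) = -15*u^2 - 2*u*w + w^2
(2) = (o + 2)*(o + 3)*(o + 5)
(3) = d^2 + 6*d
(4) = m^3 - m^2 - 30*m
(5) = p^3 - 3*p^2 - 16*p - 12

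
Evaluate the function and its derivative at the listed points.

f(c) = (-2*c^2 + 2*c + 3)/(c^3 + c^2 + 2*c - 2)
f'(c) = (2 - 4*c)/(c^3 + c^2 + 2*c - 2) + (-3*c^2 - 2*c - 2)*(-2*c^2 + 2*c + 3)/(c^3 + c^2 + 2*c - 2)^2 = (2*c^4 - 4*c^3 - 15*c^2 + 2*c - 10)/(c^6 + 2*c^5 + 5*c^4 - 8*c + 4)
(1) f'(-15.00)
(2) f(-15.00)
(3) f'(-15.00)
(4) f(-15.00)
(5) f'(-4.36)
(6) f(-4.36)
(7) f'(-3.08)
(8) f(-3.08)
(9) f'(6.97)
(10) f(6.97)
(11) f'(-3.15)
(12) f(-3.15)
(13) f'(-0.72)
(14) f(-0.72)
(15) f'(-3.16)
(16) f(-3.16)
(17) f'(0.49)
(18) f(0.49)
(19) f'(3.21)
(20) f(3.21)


(1) = 0.01
(2) = 0.15
(3) = 0.01
(4) = 0.15
(5) = 0.13
(6) = 0.59
(7) = 0.18
(8) = 0.79
(9) = 0.02
(10) = -0.20
(11) = 0.18
(12) = 0.78
(13) = -1.58
(14) = -0.16
(15) = 0.18
(16) = 0.78
(17) = -29.59
(18) = -5.28
(19) = -0.03
(20) = -0.23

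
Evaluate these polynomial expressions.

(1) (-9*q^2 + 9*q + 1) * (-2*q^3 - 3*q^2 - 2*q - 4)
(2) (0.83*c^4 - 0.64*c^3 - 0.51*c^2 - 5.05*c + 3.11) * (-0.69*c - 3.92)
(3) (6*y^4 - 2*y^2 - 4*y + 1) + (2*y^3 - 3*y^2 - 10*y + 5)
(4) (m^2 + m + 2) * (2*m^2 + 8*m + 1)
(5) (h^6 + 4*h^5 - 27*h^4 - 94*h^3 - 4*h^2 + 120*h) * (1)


(1) = 18*q^5 + 9*q^4 - 11*q^3 + 15*q^2 - 38*q - 4
(2) = -0.5727*c^5 - 2.812*c^4 + 2.8607*c^3 + 5.4837*c^2 + 17.6501*c - 12.1912
(3) = 6*y^4 + 2*y^3 - 5*y^2 - 14*y + 6
(4) = 2*m^4 + 10*m^3 + 13*m^2 + 17*m + 2
(5) = h^6 + 4*h^5 - 27*h^4 - 94*h^3 - 4*h^2 + 120*h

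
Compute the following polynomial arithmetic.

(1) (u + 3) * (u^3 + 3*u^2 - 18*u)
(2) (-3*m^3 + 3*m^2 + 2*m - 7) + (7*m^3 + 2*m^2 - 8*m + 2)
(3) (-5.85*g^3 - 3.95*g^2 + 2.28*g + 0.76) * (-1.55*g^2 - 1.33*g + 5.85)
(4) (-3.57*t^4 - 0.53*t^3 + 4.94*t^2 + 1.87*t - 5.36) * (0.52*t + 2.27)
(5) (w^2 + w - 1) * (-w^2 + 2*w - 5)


(1) = u^4 + 6*u^3 - 9*u^2 - 54*u
(2) = 4*m^3 + 5*m^2 - 6*m - 5
(3) = 9.0675*g^5 + 13.903*g^4 - 32.503*g^3 - 27.3179*g^2 + 12.3272*g + 4.446
(4) = -1.8564*t^5 - 8.3795*t^4 + 1.3657*t^3 + 12.1862*t^2 + 1.4577*t - 12.1672
(5) = -w^4 + w^3 - 2*w^2 - 7*w + 5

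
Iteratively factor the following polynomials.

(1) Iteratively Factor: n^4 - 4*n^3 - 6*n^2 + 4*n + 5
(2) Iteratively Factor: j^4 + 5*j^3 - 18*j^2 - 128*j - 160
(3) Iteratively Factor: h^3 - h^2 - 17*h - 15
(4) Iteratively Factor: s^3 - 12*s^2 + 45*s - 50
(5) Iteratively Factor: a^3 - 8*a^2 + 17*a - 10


(1) = (n - 1)*(n^3 - 3*n^2 - 9*n - 5) = (n - 5)*(n - 1)*(n^2 + 2*n + 1) = (n - 5)*(n - 1)*(n + 1)*(n + 1)
(2) = (j + 4)*(j^3 + j^2 - 22*j - 40) = (j + 2)*(j + 4)*(j^2 - j - 20) = (j + 2)*(j + 4)^2*(j - 5)
(3) = (h + 3)*(h^2 - 4*h - 5) = (h + 1)*(h + 3)*(h - 5)
(4) = (s - 2)*(s^2 - 10*s + 25) = (s - 5)*(s - 2)*(s - 5)
(5) = (a - 2)*(a^2 - 6*a + 5) = (a - 5)*(a - 2)*(a - 1)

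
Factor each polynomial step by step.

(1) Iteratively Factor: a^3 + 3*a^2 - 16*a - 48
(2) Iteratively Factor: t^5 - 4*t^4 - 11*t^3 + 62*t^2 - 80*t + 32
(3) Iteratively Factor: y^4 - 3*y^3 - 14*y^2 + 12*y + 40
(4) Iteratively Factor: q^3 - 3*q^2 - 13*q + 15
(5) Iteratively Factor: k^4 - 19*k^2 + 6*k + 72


(1) = (a + 3)*(a^2 - 16) = (a + 3)*(a + 4)*(a - 4)
(2) = (t - 2)*(t^4 - 2*t^3 - 15*t^2 + 32*t - 16) = (t - 2)*(t - 1)*(t^3 - t^2 - 16*t + 16) = (t - 2)*(t - 1)^2*(t^2 - 16) = (t - 2)*(t - 1)^2*(t + 4)*(t - 4)
(3) = (y - 5)*(y^3 + 2*y^2 - 4*y - 8) = (y - 5)*(y + 2)*(y^2 - 4) = (y - 5)*(y - 2)*(y + 2)*(y + 2)
(4) = (q + 3)*(q^2 - 6*q + 5) = (q - 5)*(q + 3)*(q - 1)
(5) = (k + 4)*(k^3 - 4*k^2 - 3*k + 18) = (k - 3)*(k + 4)*(k^2 - k - 6) = (k - 3)*(k + 2)*(k + 4)*(k - 3)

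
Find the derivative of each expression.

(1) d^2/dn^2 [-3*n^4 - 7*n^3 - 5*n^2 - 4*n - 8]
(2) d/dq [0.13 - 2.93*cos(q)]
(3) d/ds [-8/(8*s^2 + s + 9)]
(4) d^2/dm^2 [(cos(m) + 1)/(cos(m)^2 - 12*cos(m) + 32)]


(1) = -36*n^2 - 42*n - 10
(2) = 2.93*sin(q)
(3) = 8*(16*s + 1)/(8*s^2 + s + 9)^2
(4) = (-9*(1 - cos(2*m))^2*cos(m)/4 - 4*(1 - cos(2*m))^2 - 1499*cos(m) - 213*cos(2*m) + 111*cos(3*m)/2 + cos(5*m)/2 + 795)/((cos(m) - 8)^3*(cos(m) - 4)^3)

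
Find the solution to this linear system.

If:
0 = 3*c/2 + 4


Then:
c = -8/3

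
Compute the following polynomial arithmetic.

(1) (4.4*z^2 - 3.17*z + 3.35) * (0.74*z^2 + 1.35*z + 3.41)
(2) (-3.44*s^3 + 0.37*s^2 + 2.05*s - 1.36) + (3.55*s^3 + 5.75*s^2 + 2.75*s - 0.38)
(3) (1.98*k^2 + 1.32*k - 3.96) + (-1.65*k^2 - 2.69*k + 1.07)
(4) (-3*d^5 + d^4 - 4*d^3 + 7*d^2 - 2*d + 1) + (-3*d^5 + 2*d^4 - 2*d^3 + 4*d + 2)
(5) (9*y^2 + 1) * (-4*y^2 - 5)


(1) = 3.256*z^4 + 3.5942*z^3 + 13.2035*z^2 - 6.2872*z + 11.4235
(2) = 0.11*s^3 + 6.12*s^2 + 4.8*s - 1.74
(3) = 0.33*k^2 - 1.37*k - 2.89
(4) = -6*d^5 + 3*d^4 - 6*d^3 + 7*d^2 + 2*d + 3
(5) = -36*y^4 - 49*y^2 - 5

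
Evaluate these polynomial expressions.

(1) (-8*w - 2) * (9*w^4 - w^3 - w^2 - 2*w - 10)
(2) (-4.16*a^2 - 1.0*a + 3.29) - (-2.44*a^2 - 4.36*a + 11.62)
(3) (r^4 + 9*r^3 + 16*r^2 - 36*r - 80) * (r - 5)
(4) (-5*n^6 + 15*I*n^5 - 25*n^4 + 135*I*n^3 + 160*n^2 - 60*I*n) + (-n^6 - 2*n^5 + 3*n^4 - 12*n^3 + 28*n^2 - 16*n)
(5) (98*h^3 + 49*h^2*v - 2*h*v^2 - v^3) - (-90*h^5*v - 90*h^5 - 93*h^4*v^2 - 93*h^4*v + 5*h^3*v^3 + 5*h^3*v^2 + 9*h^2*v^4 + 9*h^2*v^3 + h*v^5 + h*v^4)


(1) = -72*w^5 - 10*w^4 + 10*w^3 + 18*w^2 + 84*w + 20
(2) = -1.72*a^2 + 3.36*a - 8.33
(3) = r^5 + 4*r^4 - 29*r^3 - 116*r^2 + 100*r + 400
(4) = -6*n^6 - 2*n^5 + 15*I*n^5 - 22*n^4 - 12*n^3 + 135*I*n^3 + 188*n^2 - 16*n - 60*I*n
(5) = 90*h^5*v + 90*h^5 + 93*h^4*v^2 + 93*h^4*v - 5*h^3*v^3 - 5*h^3*v^2 + 98*h^3 - 9*h^2*v^4 - 9*h^2*v^3 + 49*h^2*v - h*v^5 - h*v^4 - 2*h*v^2 - v^3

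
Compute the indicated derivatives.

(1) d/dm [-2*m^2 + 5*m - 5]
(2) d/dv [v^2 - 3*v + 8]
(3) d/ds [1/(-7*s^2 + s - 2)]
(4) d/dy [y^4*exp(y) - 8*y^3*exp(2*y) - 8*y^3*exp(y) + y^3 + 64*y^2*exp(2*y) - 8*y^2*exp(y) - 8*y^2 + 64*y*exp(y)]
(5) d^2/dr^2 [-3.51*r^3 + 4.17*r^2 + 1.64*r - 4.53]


(1) = 5 - 4*m
(2) = 2*v - 3
(3) = (14*s - 1)/(7*s^2 - s + 2)^2
(4) = y^4*exp(y) - 16*y^3*exp(2*y) - 4*y^3*exp(y) + 104*y^2*exp(2*y) - 32*y^2*exp(y) + 3*y^2 + 128*y*exp(2*y) + 48*y*exp(y) - 16*y + 64*exp(y)
(5) = 8.34 - 21.06*r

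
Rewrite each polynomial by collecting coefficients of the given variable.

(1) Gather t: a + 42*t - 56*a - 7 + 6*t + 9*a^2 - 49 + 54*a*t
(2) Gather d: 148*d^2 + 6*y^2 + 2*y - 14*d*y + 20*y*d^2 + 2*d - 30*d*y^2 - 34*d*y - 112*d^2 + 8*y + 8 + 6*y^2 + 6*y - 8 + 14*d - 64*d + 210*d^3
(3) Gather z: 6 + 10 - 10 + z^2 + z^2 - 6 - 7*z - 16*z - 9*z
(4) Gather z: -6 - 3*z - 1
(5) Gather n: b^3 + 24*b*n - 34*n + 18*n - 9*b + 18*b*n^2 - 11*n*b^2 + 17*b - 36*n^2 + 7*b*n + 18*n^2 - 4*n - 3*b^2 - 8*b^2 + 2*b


(1) = 9*a^2 - 55*a + t*(54*a + 48) - 56
(2) = 210*d^3 + d^2*(20*y + 36) + d*(-30*y^2 - 48*y - 48) + 12*y^2 + 16*y
(3) = 2*z^2 - 32*z
(4) = -3*z - 7
(5) = b^3 - 11*b^2 + 10*b + n^2*(18*b - 18) + n*(-11*b^2 + 31*b - 20)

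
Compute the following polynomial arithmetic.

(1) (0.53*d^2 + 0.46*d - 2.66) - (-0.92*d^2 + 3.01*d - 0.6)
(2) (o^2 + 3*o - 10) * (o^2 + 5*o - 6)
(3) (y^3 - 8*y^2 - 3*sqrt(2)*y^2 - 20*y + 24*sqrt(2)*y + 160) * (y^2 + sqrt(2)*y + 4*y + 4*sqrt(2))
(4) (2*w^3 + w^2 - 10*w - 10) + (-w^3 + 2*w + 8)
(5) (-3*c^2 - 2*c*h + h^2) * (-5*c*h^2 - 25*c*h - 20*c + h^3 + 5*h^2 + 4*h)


(1) = 1.45*d^2 - 2.55*d - 2.06
(2) = o^4 + 8*o^3 - o^2 - 68*o + 60
(3) = y^5 - 4*y^4 - 2*sqrt(2)*y^4 - 58*y^3 + 8*sqrt(2)*y^3 + 44*sqrt(2)*y^2 + 104*y^2 + 80*sqrt(2)*y + 832*y + 640*sqrt(2)
(4) = w^3 + w^2 - 8*w - 2
(5) = 15*c^3*h^2 + 75*c^3*h + 60*c^3 + 7*c^2*h^3 + 35*c^2*h^2 + 28*c^2*h - 7*c*h^4 - 35*c*h^3 - 28*c*h^2 + h^5 + 5*h^4 + 4*h^3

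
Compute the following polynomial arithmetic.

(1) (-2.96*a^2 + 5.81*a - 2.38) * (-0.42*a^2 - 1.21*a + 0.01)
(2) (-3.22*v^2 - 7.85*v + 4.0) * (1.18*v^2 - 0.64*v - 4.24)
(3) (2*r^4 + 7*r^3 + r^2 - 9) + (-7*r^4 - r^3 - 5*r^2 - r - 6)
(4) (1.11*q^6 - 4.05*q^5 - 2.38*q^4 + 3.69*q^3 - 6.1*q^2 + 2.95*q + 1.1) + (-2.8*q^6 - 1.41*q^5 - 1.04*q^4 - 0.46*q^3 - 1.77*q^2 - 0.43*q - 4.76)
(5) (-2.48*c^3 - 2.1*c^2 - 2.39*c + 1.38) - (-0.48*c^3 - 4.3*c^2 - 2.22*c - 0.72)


(1) = 1.2432*a^4 + 1.1414*a^3 - 6.0601*a^2 + 2.9379*a - 0.0238
(2) = -3.7996*v^4 - 7.2022*v^3 + 23.3968*v^2 + 30.724*v - 16.96
(3) = -5*r^4 + 6*r^3 - 4*r^2 - r - 15
(4) = -1.69*q^6 - 5.46*q^5 - 3.42*q^4 + 3.23*q^3 - 7.87*q^2 + 2.52*q - 3.66
(5) = -2.0*c^3 + 2.2*c^2 - 0.17*c + 2.1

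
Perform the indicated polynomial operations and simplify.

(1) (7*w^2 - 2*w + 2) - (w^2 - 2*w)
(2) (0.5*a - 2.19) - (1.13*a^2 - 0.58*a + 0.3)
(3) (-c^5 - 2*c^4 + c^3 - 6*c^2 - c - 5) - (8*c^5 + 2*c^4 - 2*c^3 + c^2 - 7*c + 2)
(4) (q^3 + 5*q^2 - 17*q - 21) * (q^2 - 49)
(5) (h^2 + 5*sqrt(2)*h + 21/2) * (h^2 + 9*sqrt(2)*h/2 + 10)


(1) = 6*w^2 + 2
(2) = -1.13*a^2 + 1.08*a - 2.49
(3) = -9*c^5 - 4*c^4 + 3*c^3 - 7*c^2 + 6*c - 7
(4) = q^5 + 5*q^4 - 66*q^3 - 266*q^2 + 833*q + 1029
(5) = h^4 + 19*sqrt(2)*h^3/2 + 131*h^2/2 + 389*sqrt(2)*h/4 + 105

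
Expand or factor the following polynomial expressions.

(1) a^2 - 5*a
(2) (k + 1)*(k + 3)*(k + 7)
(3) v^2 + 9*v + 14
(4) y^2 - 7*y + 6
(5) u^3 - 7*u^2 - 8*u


(1) = a*(a - 5)
(2) = k^3 + 11*k^2 + 31*k + 21
(3) = (v + 2)*(v + 7)
(4) = (y - 6)*(y - 1)
(5) = u*(u - 8)*(u + 1)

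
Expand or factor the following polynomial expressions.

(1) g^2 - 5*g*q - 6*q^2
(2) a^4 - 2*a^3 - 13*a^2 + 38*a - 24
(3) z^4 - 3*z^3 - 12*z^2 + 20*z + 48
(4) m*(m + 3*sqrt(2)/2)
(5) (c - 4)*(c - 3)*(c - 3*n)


(1) = (g - 6*q)*(g + q)
(2) = (a - 3)*(a - 2)*(a - 1)*(a + 4)
(3) = (z - 4)*(z - 3)*(z + 2)^2
(4) = m^2 + 3*sqrt(2)*m/2
(5) = c^3 - 3*c^2*n - 7*c^2 + 21*c*n + 12*c - 36*n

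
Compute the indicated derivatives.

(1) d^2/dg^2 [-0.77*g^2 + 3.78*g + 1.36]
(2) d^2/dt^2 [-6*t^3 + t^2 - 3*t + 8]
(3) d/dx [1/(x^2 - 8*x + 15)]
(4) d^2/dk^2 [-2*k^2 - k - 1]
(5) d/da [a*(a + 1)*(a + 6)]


(1) = -1.54000000000000
(2) = 2 - 36*t
(3) = 2*(4 - x)/(x^2 - 8*x + 15)^2
(4) = -4
(5) = 3*a^2 + 14*a + 6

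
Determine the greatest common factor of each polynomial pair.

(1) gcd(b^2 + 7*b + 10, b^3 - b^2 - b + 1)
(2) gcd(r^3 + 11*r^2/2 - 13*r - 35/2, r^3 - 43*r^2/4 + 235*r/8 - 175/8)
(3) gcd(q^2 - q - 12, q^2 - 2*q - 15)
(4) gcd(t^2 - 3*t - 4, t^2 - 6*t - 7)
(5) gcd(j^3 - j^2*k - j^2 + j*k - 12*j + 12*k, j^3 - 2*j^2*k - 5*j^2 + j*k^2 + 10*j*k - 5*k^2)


(1) = gcd((b + 2)*(b + 5), (b - 1)^2*(b + 1)) = 1
(2) = gcd((r - 5/2)*(r + 1)*(r + 7), (r - 7)*(r - 5/2)*(r - 5/4)) = r - 5/2
(3) = q + 3
(4) = gcd((t - 4)*(t + 1), (t - 7)*(t + 1)) = t + 1
(5) = j - k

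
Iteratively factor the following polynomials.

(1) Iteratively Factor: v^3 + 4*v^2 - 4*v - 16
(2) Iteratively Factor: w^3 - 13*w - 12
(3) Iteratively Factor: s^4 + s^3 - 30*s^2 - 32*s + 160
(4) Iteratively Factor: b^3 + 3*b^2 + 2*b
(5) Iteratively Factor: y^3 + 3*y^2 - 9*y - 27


(1) = (v - 2)*(v^2 + 6*v + 8) = (v - 2)*(v + 4)*(v + 2)
(2) = (w + 3)*(w^2 - 3*w - 4) = (w - 4)*(w + 3)*(w + 1)
(3) = (s - 2)*(s^3 + 3*s^2 - 24*s - 80) = (s - 2)*(s + 4)*(s^2 - s - 20) = (s - 5)*(s - 2)*(s + 4)*(s + 4)
(4) = (b + 2)*(b^2 + b) = (b + 1)*(b + 2)*(b)
(5) = (y + 3)*(y^2 - 9) = (y - 3)*(y + 3)*(y + 3)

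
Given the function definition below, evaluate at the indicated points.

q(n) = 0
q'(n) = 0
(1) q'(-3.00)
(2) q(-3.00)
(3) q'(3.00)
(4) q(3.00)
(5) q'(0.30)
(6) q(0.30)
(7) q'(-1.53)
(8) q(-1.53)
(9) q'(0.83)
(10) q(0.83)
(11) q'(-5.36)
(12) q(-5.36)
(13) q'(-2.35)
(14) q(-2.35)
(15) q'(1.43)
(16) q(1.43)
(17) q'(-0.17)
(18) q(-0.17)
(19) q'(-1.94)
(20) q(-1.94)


(1) = 0.00
(2) = 0.00
(3) = 0.00
(4) = 0.00
(5) = 0.00
(6) = 0.00
(7) = 0.00
(8) = 0.00
(9) = 0.00
(10) = 0.00
(11) = 0.00
(12) = 0.00
(13) = 0.00
(14) = 0.00
(15) = 0.00
(16) = 0.00
(17) = 0.00
(18) = 0.00
(19) = 0.00
(20) = 0.00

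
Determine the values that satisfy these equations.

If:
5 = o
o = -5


Then:
No Solution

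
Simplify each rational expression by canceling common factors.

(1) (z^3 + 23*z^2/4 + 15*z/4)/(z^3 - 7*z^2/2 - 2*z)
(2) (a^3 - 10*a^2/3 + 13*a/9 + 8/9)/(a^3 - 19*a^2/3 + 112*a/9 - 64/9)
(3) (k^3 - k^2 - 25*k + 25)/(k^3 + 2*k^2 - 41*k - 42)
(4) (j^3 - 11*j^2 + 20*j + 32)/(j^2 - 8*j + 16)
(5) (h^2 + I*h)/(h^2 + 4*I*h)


(1) = (4*z^2 + 23*z + 15)/(4*z^2 - 14*z - 8)
(2) = (3*a + 1)/(3*a - 8)
(3) = (k^3 - k^2 - 25*k + 25)/(k^3 + 2*k^2 - 41*k - 42)
(4) = (j^2 - 7*j - 8)/(j - 4)
(5) = (h + I)/(h + 4*I)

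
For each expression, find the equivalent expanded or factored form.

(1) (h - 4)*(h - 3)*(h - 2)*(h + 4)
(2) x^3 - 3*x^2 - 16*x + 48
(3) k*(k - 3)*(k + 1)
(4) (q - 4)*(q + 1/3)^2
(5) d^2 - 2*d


(1) = h^4 - 5*h^3 - 10*h^2 + 80*h - 96
(2) = (x - 4)*(x - 3)*(x + 4)
(3) = k^3 - 2*k^2 - 3*k
(4) = q^3 - 10*q^2/3 - 23*q/9 - 4/9
(5) = d*(d - 2)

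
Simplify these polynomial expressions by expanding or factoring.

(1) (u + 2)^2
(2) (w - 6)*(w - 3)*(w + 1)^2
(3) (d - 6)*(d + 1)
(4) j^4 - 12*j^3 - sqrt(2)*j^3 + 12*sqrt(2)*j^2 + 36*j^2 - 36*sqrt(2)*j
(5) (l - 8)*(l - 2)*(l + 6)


(1) = u^2 + 4*u + 4
(2) = w^4 - 7*w^3 + w^2 + 27*w + 18
(3) = d^2 - 5*d - 6
(4) = j*(j - 6)^2*(j - sqrt(2))
(5) = l^3 - 4*l^2 - 44*l + 96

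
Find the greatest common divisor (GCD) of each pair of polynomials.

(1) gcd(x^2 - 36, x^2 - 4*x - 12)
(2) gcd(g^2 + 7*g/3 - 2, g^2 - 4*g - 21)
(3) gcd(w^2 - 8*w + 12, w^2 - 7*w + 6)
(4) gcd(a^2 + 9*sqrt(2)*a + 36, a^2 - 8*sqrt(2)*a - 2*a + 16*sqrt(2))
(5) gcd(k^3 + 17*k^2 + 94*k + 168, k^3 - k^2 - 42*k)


(1) = x - 6
(2) = g + 3
(3) = w - 6
(4) = 1
(5) = gcd((k + 4)*(k + 6)*(k + 7), k*(k - 7)*(k + 6)) = k + 6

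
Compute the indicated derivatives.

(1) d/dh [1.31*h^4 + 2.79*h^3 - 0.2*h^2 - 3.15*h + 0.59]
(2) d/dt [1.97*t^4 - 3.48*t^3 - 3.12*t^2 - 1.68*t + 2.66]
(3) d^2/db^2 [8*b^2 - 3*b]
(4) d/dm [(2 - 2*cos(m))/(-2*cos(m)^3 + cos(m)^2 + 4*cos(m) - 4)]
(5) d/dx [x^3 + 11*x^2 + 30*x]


(1) = 5.24*h^3 + 8.37*h^2 - 0.4*h - 3.15
(2) = 7.88*t^3 - 10.44*t^2 - 6.24*t - 1.68
(3) = 16
(4) = 8*(4*cos(m)^2 - 7*cos(m) + 2)*sin(m)*cos(m)/(-5*cos(m) - cos(2*m) + cos(3*m) + 7)^2
(5) = 3*x^2 + 22*x + 30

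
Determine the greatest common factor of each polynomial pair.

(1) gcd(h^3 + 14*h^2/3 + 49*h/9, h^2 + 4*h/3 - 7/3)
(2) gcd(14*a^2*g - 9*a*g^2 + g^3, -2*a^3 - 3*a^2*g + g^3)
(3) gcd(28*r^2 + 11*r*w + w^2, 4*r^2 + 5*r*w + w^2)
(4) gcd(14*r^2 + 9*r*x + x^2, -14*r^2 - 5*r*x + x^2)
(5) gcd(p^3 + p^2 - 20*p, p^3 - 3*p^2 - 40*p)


(1) = gcd(h*(h + 7/3)^2, (h - 1)*(h + 7/3)) = h + 7/3
(2) = 2*a - g
(3) = gcd((4*r + w)*(7*r + w), (r + w)*(4*r + w)) = 4*r + w
(4) = gcd((2*r + x)*(7*r + x), (-7*r + x)*(2*r + x)) = 2*r + x
(5) = gcd(p*(p - 4)*(p + 5), p*(p - 8)*(p + 5)) = p^2 + 5*p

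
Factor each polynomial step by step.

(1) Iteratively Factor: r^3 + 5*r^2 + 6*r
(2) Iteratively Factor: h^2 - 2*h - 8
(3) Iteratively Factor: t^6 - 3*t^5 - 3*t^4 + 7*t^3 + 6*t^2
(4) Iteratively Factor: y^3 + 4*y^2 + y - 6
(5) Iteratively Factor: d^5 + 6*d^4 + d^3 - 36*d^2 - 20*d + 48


(1) = (r)*(r^2 + 5*r + 6) = r*(r + 2)*(r + 3)
(2) = (h + 2)*(h - 4)
(3) = (t + 1)*(t^5 - 4*t^4 + t^3 + 6*t^2) = t*(t + 1)*(t^4 - 4*t^3 + t^2 + 6*t) = t*(t + 1)^2*(t^3 - 5*t^2 + 6*t) = t*(t - 3)*(t + 1)^2*(t^2 - 2*t) = t^2*(t - 3)*(t + 1)^2*(t - 2)
(4) = (y - 1)*(y^2 + 5*y + 6) = (y - 1)*(y + 3)*(y + 2)
(5) = (d - 1)*(d^4 + 7*d^3 + 8*d^2 - 28*d - 48) = (d - 1)*(d + 3)*(d^3 + 4*d^2 - 4*d - 16) = (d - 2)*(d - 1)*(d + 3)*(d^2 + 6*d + 8) = (d - 2)*(d - 1)*(d + 3)*(d + 4)*(d + 2)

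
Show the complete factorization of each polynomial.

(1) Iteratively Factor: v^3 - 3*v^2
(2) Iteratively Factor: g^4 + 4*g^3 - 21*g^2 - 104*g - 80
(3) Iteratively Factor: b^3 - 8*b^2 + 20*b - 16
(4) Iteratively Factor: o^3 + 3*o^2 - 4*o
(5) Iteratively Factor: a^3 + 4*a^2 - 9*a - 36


(1) = (v)*(v^2 - 3*v) = v*(v - 3)*(v)
(2) = (g + 4)*(g^3 - 21*g - 20) = (g - 5)*(g + 4)*(g^2 + 5*g + 4) = (g - 5)*(g + 1)*(g + 4)*(g + 4)
(3) = (b - 2)*(b^2 - 6*b + 8) = (b - 2)^2*(b - 4)
(4) = (o)*(o^2 + 3*o - 4) = o*(o - 1)*(o + 4)
(5) = (a - 3)*(a^2 + 7*a + 12) = (a - 3)*(a + 3)*(a + 4)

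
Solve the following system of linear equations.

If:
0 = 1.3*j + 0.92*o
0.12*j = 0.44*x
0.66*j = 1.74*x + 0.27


Then:
j = 1.46
o = -2.06
x = 0.40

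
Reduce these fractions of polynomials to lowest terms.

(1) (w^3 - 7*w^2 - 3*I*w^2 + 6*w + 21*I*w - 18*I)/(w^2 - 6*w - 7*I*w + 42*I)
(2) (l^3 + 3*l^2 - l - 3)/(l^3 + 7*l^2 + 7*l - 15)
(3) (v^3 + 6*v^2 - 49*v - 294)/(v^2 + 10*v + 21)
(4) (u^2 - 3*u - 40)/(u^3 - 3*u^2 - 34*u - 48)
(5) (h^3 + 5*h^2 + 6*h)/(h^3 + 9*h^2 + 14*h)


(1) = (w^2 + w*(-1 - 3*I) + 3*I)/(w - 7*I)
(2) = (l + 1)/(l + 5)
(3) = (v^2 - v - 42)/(v + 3)
(4) = (u + 5)/(u^2 + 5*u + 6)
(5) = (h + 3)/(h + 7)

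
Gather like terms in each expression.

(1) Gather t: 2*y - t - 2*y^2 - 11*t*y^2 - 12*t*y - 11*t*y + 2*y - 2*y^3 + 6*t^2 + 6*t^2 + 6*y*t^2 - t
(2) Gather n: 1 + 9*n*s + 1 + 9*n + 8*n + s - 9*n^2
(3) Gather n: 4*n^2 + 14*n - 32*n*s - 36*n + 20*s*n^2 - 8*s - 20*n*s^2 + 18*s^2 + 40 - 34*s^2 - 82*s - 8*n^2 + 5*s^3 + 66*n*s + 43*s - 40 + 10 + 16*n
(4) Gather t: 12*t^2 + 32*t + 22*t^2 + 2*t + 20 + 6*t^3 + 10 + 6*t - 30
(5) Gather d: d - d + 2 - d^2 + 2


(1) = t^2*(6*y + 12) + t*(-11*y^2 - 23*y - 2) - 2*y^3 - 2*y^2 + 4*y
(2) = -9*n^2 + n*(9*s + 17) + s + 2
(3) = n^2*(20*s - 4) + n*(-20*s^2 + 34*s - 6) + 5*s^3 - 16*s^2 - 47*s + 10
(4) = 6*t^3 + 34*t^2 + 40*t
(5) = 4 - d^2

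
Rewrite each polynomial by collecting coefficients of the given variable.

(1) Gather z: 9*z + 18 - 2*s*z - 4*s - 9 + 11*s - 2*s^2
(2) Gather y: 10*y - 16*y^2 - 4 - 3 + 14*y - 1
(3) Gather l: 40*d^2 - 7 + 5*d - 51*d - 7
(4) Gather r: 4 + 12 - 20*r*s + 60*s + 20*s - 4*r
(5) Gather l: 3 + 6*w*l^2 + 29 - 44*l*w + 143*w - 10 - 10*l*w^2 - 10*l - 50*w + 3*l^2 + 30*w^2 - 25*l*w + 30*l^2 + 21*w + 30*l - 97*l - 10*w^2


(1) = -2*s^2 + 7*s + z*(9 - 2*s) + 9
(2) = -16*y^2 + 24*y - 8
(3) = 40*d^2 - 46*d - 14
(4) = r*(-20*s - 4) + 80*s + 16
(5) = l^2*(6*w + 33) + l*(-10*w^2 - 69*w - 77) + 20*w^2 + 114*w + 22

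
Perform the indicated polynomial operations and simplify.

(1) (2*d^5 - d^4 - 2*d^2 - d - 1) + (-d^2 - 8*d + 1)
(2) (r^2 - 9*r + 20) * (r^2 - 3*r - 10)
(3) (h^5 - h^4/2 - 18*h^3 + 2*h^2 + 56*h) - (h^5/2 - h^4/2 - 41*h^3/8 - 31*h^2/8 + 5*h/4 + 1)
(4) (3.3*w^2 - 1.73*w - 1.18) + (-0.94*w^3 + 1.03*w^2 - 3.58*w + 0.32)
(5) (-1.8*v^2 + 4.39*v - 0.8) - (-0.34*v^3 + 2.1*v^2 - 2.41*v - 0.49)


(1) = 2*d^5 - d^4 - 3*d^2 - 9*d
(2) = r^4 - 12*r^3 + 37*r^2 + 30*r - 200
(3) = h^5/2 - 103*h^3/8 + 47*h^2/8 + 219*h/4 - 1
(4) = -0.94*w^3 + 4.33*w^2 - 5.31*w - 0.86
(5) = 0.34*v^3 - 3.9*v^2 + 6.8*v - 0.31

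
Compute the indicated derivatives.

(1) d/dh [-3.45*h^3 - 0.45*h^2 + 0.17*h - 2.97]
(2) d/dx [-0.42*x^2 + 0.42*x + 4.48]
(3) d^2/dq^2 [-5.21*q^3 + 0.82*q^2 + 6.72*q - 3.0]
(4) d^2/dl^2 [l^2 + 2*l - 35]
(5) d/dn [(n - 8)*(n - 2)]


(1) = -10.35*h^2 - 0.9*h + 0.17
(2) = 0.42 - 0.84*x
(3) = 1.64 - 31.26*q
(4) = 2
(5) = 2*n - 10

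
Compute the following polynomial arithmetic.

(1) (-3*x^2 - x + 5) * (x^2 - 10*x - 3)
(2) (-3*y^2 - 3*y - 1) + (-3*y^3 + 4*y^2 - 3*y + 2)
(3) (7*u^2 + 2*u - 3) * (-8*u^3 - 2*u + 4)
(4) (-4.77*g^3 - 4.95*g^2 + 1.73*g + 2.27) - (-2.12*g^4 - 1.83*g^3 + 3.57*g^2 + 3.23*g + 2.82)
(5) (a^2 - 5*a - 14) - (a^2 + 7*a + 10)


(1) = -3*x^4 + 29*x^3 + 24*x^2 - 47*x - 15
(2) = -3*y^3 + y^2 - 6*y + 1
(3) = -56*u^5 - 16*u^4 + 10*u^3 + 24*u^2 + 14*u - 12
(4) = 2.12*g^4 - 2.94*g^3 - 8.52*g^2 - 1.5*g - 0.55
(5) = -12*a - 24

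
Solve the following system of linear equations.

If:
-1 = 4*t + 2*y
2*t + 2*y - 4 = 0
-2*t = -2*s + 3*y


Then:
s = 17/4
t = -5/2
y = 9/2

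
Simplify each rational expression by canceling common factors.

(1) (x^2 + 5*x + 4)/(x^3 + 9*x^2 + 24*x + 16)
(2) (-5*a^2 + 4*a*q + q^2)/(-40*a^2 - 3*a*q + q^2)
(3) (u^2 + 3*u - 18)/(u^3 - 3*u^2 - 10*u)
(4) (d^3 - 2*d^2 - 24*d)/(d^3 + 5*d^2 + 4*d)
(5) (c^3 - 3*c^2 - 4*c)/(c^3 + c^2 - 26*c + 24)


(1) = 1/(x + 4)
(2) = (-a + q)/(-8*a + q)
(3) = (u^2 + 3*u - 18)/(u^3 - 3*u^2 - 10*u)
(4) = (d - 6)/(d + 1)
(5) = (c^2 + c)/(c^2 + 5*c - 6)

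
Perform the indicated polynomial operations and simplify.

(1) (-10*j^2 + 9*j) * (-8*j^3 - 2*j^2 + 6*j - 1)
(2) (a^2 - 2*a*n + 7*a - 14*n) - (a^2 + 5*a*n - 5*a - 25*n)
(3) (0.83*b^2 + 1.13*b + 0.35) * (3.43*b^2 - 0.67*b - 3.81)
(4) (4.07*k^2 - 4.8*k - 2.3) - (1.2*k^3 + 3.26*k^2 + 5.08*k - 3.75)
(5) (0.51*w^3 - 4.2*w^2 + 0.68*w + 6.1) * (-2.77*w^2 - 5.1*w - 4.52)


(1) = 80*j^5 - 52*j^4 - 78*j^3 + 64*j^2 - 9*j
(2) = -7*a*n + 12*a + 11*n
(3) = 2.8469*b^4 + 3.3198*b^3 - 2.7189*b^2 - 4.5398*b - 1.3335
(4) = -1.2*k^3 + 0.81*k^2 - 9.88*k + 1.45
(5) = -1.4127*w^5 + 9.033*w^4 + 17.2312*w^3 - 1.381*w^2 - 34.1836*w - 27.572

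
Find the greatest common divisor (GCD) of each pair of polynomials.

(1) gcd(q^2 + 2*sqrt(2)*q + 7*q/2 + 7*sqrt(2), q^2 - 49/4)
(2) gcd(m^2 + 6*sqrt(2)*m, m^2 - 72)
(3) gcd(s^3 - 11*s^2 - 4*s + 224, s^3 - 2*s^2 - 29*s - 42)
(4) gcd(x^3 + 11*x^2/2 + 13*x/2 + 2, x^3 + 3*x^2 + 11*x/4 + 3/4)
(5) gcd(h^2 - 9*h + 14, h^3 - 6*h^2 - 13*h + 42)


(1) = gcd((q + 7/2)*(q + 2*sqrt(2)), (q - 7/2)*(q + 7/2)) = q + 7/2
(2) = gcd(m*(m + 6*sqrt(2)), (m - 6*sqrt(2))*(m + 6*sqrt(2))) = m + 6*sqrt(2)
(3) = gcd((s - 8)*(s - 7)*(s + 4), (s - 7)*(s + 2)*(s + 3)) = s - 7
(4) = gcd((x + 1/2)*(x + 1)*(x + 4), (x + 1/2)*(x + 1)*(x + 3/2)) = x^2 + 3*x/2 + 1/2
(5) = h^2 - 9*h + 14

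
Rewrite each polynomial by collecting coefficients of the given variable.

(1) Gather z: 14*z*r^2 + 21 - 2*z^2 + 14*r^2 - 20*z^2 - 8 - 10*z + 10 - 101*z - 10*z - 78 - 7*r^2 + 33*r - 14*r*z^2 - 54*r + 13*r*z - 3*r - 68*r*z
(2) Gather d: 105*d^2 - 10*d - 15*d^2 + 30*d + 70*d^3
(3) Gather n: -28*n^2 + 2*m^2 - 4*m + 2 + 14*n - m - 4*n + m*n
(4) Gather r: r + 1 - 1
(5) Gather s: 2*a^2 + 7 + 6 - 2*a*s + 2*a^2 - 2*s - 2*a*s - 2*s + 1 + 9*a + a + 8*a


(1) = 7*r^2 - 24*r + z^2*(-14*r - 22) + z*(14*r^2 - 55*r - 121) - 55
(2) = 70*d^3 + 90*d^2 + 20*d
(3) = 2*m^2 - 5*m - 28*n^2 + n*(m + 10) + 2
(4) = r
(5) = 4*a^2 + 18*a + s*(-4*a - 4) + 14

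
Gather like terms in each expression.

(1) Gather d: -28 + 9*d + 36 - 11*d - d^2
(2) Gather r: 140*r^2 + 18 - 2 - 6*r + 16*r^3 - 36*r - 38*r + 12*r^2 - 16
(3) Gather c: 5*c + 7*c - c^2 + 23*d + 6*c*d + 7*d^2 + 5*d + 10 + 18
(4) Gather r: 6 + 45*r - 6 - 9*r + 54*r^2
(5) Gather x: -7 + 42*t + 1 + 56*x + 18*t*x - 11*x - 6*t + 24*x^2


(1) = -d^2 - 2*d + 8
(2) = 16*r^3 + 152*r^2 - 80*r
(3) = -c^2 + c*(6*d + 12) + 7*d^2 + 28*d + 28
(4) = 54*r^2 + 36*r
(5) = 36*t + 24*x^2 + x*(18*t + 45) - 6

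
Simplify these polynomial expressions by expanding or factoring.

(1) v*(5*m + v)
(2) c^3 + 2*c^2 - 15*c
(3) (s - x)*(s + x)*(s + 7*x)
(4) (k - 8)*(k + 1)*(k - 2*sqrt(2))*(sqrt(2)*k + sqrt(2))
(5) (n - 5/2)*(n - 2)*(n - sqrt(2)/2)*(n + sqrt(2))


(1) = 5*m*v + v^2
(2) = c*(c - 3)*(c + 5)
(3) = s^3 + 7*s^2*x - s*x^2 - 7*x^3
(4) = sqrt(2)*k^4 - 6*sqrt(2)*k^3 - 4*k^3 - 15*sqrt(2)*k^2 + 24*k^2 - 8*sqrt(2)*k + 60*k + 32
(5) = n^4 - 9*n^3/2 + sqrt(2)*n^3/2 - 9*sqrt(2)*n^2/4 + 4*n^2 + 5*sqrt(2)*n/2 + 9*n/2 - 5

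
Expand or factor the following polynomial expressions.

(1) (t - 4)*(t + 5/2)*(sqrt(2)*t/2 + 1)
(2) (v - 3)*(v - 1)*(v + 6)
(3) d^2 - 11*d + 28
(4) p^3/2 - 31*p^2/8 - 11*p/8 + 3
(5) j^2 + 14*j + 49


(1) = sqrt(2)*t^3/2 - 3*sqrt(2)*t^2/4 + t^2 - 5*sqrt(2)*t - 3*t/2 - 10
(2) = v^3 + 2*v^2 - 21*v + 18
(3) = (d - 7)*(d - 4)
(4) = (p/2 + 1/2)*(p - 8)*(p - 3/4)
(5) = (j + 7)^2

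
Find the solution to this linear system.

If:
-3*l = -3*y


Then:
l = y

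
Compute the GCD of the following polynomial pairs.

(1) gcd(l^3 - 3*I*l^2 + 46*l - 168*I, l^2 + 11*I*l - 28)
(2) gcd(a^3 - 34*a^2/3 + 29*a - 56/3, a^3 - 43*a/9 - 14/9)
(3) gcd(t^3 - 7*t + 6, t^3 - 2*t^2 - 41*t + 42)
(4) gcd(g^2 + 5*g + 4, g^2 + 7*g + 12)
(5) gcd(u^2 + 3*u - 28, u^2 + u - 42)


(1) = l + 7*I
(2) = a - 7/3
(3) = t - 1
(4) = gcd((g + 1)*(g + 4), (g + 3)*(g + 4)) = g + 4
(5) = gcd((u - 4)*(u + 7), (u - 6)*(u + 7)) = u + 7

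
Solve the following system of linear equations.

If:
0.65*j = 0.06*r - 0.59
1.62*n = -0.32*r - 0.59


Then:
j = 0.0923076923076923*r - 0.907692307692308
n = -0.197530864197531*r - 0.364197530864198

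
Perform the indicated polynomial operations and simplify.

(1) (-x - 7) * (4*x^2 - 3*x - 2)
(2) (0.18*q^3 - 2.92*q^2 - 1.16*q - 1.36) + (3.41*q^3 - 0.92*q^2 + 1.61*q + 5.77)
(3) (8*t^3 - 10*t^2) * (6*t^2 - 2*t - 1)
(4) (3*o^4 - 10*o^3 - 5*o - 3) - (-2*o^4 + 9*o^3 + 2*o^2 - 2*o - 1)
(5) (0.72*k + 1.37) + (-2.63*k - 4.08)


(1) = -4*x^3 - 25*x^2 + 23*x + 14
(2) = 3.59*q^3 - 3.84*q^2 + 0.45*q + 4.41
(3) = 48*t^5 - 76*t^4 + 12*t^3 + 10*t^2
(4) = 5*o^4 - 19*o^3 - 2*o^2 - 3*o - 2
(5) = -1.91*k - 2.71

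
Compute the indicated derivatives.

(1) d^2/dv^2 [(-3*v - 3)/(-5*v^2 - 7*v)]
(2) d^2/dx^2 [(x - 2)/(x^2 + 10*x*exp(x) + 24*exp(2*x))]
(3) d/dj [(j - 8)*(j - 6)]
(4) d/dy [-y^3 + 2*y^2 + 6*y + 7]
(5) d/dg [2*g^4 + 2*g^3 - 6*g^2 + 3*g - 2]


(1) = 6*(25*v^3 + 75*v^2 + 105*v + 49)/(v^3*(125*v^3 + 525*v^2 + 735*v + 343))
(2) = 2*(4*(x - 2)*(5*x*exp(x) + x + 24*exp(2*x) + 5*exp(x))^2 - (x^2 + 10*x*exp(x) + 24*exp(2*x))*(10*x*exp(x) + 2*x + (x - 2)*(5*x*exp(x) + 48*exp(2*x) + 10*exp(x) + 1) + 48*exp(2*x) + 10*exp(x)))/(x^2 + 10*x*exp(x) + 24*exp(2*x))^3
(3) = 2*j - 14
(4) = -3*y^2 + 4*y + 6
(5) = 8*g^3 + 6*g^2 - 12*g + 3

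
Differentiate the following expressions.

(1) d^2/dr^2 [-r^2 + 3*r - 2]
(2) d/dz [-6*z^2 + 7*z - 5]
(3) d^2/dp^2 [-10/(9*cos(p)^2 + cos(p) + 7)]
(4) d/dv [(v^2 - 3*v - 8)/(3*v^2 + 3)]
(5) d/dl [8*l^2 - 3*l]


(1) = -2
(2) = 7 - 12*z
(3) = 10*(324*sin(p)^4 + 89*sin(p)^2 - 163*cos(p)/4 + 27*cos(3*p)/4 - 289)/(-9*sin(p)^2 + cos(p) + 16)^3
(4) = (v^2 + 6*v - 1)/(v^4 + 2*v^2 + 1)
(5) = 16*l - 3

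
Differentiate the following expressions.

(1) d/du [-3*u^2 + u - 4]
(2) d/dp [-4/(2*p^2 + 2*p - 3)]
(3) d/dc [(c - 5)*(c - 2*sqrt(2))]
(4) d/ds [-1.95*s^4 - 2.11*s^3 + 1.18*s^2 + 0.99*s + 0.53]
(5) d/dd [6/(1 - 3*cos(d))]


(1) = 1 - 6*u
(2) = 8*(2*p + 1)/(2*p^2 + 2*p - 3)^2
(3) = 2*c - 5 - 2*sqrt(2)
(4) = -7.8*s^3 - 6.33*s^2 + 2.36*s + 0.99
(5) = -18*sin(d)/(3*cos(d) - 1)^2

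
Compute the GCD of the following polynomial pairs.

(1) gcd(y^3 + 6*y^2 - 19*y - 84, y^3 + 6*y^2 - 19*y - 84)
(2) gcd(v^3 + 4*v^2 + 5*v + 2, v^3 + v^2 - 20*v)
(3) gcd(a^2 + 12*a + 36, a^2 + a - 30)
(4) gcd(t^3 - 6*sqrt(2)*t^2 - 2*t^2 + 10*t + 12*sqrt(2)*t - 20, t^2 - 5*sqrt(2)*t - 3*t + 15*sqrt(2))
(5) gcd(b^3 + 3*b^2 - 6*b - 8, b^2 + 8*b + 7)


(1) = y^3 + 6*y^2 - 19*y - 84
(2) = gcd((v + 1)^2*(v + 2), v*(v - 4)*(v + 5)) = 1
(3) = gcd((a + 6)^2, (a - 5)*(a + 6)) = a + 6
(4) = gcd((t - 2)*(t - 5*sqrt(2))*(t - sqrt(2)), (t - 3)*(t - 5*sqrt(2))) = t - 5*sqrt(2)
(5) = gcd((b - 2)*(b + 1)*(b + 4), (b + 1)*(b + 7)) = b + 1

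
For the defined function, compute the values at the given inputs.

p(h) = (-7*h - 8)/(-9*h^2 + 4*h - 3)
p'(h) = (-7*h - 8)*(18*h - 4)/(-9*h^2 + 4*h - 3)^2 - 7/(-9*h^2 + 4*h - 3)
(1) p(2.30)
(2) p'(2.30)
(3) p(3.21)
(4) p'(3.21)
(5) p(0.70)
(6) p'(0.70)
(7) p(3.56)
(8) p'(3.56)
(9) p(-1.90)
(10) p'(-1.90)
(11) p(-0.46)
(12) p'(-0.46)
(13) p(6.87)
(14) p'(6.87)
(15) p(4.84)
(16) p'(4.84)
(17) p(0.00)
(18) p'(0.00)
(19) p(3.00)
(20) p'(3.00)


(1) = 0.58
(2) = -0.36
(3) = 0.37
(4) = -0.15
(5) = 2.80
(6) = -3.70
(7) = 0.32
(8) = -0.12
(9) = -0.12
(10) = 0.05
(11) = 0.71
(12) = 2.33
(13) = 0.14
(14) = -0.02
(15) = 0.22
(16) = -0.06
(17) = 2.67
(18) = 5.89
(19) = 0.40
(20) = -0.18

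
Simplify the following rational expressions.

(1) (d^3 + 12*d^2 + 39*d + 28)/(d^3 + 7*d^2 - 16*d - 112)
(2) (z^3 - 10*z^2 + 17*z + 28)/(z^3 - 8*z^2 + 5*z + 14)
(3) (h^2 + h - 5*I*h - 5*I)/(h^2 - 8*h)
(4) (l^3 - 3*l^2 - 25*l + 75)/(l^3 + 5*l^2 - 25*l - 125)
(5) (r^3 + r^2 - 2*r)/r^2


(1) = (d + 1)/(d - 4)
(2) = (z - 4)/(z - 2)
(3) = (h^2 + h*(1 - 5*I) - 5*I)/(h^2 - 8*h)
(4) = (l - 3)/(l + 5)
(5) = (r^2 + r - 2)/r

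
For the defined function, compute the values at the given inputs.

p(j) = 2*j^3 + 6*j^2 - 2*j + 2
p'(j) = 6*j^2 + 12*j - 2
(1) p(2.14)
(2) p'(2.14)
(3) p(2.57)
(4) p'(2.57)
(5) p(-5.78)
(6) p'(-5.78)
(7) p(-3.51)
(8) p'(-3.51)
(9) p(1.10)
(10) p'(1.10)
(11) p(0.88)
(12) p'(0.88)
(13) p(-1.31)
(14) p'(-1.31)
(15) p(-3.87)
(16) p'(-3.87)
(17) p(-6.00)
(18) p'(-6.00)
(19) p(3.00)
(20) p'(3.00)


(1) = 44.80
(2) = 51.16
(3) = 70.44
(4) = 68.47
(5) = -172.19
(6) = 129.09
(7) = -3.55
(8) = 29.80
(9) = 9.72
(10) = 18.46
(11) = 6.25
(12) = 13.21
(13) = 10.42
(14) = -7.42
(15) = -16.32
(16) = 41.42
(17) = -202.00
(18) = 142.00
(19) = 104.00
(20) = 88.00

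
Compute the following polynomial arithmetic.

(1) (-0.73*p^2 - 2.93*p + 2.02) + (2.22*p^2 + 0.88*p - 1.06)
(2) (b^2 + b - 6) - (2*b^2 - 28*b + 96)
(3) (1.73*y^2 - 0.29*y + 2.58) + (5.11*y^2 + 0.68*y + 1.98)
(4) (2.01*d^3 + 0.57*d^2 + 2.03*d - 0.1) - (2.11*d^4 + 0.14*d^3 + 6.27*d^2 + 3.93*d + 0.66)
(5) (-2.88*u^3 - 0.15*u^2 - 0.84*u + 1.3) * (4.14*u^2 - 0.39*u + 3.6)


(1) = 1.49*p^2 - 2.05*p + 0.96
(2) = -b^2 + 29*b - 102
(3) = 6.84*y^2 + 0.39*y + 4.56
(4) = -2.11*d^4 + 1.87*d^3 - 5.7*d^2 - 1.9*d - 0.76
(5) = -11.9232*u^5 + 0.5022*u^4 - 13.7871*u^3 + 5.1696*u^2 - 3.531*u + 4.68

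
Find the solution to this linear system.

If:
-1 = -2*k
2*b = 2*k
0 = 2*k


Then:
No Solution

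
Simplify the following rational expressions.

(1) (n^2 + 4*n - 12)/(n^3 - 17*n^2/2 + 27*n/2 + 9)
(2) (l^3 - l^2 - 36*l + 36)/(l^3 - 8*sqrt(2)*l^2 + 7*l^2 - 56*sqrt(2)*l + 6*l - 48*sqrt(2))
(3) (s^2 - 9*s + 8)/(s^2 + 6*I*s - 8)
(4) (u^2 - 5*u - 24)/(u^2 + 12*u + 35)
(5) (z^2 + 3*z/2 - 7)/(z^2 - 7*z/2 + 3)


(1) = (2*n^2 + 8*n - 24)/(2*n^3 - 17*n^2 + 27*n + 18)
(2) = (l^2 - 7*l + 6)/(l^2 + l*(1 - 8*sqrt(2)) - 8*sqrt(2))
(3) = (s^2 - 9*s + 8)/(s^2 + 6*I*s - 8)
(4) = (u^2 - 5*u - 24)/(u^2 + 12*u + 35)
(5) = (2*z + 7)/(2*z - 3)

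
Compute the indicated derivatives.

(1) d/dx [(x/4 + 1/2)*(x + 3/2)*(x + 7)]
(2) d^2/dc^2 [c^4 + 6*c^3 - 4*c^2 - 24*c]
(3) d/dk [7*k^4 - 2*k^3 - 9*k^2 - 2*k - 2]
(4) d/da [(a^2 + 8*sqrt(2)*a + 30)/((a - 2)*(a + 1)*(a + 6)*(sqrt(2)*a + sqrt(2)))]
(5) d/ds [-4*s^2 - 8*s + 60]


(1) = 3*x^2/4 + 21*x/4 + 55/8
(2) = 12*c^2 + 36*c - 8
(3) = 28*k^3 - 6*k^2 - 18*k - 2
(4) = (-sqrt(2)*a^4 - 24*a^3 - 2*sqrt(2)*a^3 - 58*sqrt(2)*a^2 - 72*a^2 - 222*sqrt(2)*a + 96*a - 96 + 300*sqrt(2))/(a^7 + 11*a^6 + 19*a^5 - 95*a^4 - 160*a^3 + 136*a^2 + 336*a + 144)
(5) = -8*s - 8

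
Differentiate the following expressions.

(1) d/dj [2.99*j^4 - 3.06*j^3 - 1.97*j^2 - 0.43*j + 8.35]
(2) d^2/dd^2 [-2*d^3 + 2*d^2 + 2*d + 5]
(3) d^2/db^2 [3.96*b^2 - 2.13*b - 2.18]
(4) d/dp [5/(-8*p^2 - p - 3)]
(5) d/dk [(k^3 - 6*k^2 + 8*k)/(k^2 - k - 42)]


(1) = 11.96*j^3 - 9.18*j^2 - 3.94*j - 0.43
(2) = 4 - 12*d
(3) = 7.92000000000000
(4) = 5*(16*p + 1)/(8*p^2 + p + 3)^2
(5) = (k^4 - 2*k^3 - 128*k^2 + 504*k - 336)/(k^4 - 2*k^3 - 83*k^2 + 84*k + 1764)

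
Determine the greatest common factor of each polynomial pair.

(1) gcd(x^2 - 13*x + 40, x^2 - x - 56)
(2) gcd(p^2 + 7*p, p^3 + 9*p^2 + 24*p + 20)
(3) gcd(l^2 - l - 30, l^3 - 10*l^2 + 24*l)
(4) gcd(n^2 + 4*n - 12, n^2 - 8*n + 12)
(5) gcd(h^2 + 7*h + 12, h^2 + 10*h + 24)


(1) = x - 8
(2) = 1
(3) = l - 6
(4) = gcd((n - 2)*(n + 6), (n - 6)*(n - 2)) = n - 2
(5) = h + 4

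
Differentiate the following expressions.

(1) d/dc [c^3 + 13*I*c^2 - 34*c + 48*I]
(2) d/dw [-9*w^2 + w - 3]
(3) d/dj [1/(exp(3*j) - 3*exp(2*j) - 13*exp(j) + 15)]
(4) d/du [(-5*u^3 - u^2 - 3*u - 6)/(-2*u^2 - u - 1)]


(1) = 3*c^2 + 26*I*c - 34
(2) = 1 - 18*w
(3) = (-3*exp(2*j) + 6*exp(j) + 13)*exp(j)/(exp(3*j) - 3*exp(2*j) - 13*exp(j) + 15)^2
(4) = (10*u^4 + 10*u^3 + 10*u^2 - 22*u - 3)/(4*u^4 + 4*u^3 + 5*u^2 + 2*u + 1)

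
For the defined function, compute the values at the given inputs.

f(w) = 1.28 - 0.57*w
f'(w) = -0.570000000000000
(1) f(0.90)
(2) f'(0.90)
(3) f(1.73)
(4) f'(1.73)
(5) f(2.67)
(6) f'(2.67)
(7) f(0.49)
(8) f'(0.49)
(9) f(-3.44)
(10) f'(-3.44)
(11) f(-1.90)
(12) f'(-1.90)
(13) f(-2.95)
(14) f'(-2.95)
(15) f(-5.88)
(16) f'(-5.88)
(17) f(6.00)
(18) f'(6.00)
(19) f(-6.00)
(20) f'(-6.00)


(1) = 0.77
(2) = -0.57
(3) = 0.29
(4) = -0.57
(5) = -0.24
(6) = -0.57
(7) = 1.00
(8) = -0.57
(9) = 3.24
(10) = -0.57
(11) = 2.36
(12) = -0.57
(13) = 2.96
(14) = -0.57
(15) = 4.63
(16) = -0.57
(17) = -2.14
(18) = -0.57
(19) = 4.70
(20) = -0.57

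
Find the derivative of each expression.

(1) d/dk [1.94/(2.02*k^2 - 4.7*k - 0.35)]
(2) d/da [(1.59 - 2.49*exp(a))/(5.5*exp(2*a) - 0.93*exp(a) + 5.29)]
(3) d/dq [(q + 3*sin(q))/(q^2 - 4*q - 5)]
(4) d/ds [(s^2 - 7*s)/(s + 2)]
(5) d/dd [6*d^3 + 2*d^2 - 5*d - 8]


(1) = (9.118 - 7.8376*k)/(-2.02*k^2 + 4.7*k + 0.35)^2
(2) = (13.695*exp(2*a) - 17.49*exp(a) - 11.6934)*exp(a)/(30.25*exp(4*a) - 10.23*exp(3*a) + 59.0549*exp(2*a) - 9.8394*exp(a) + 27.9841)
(3) = ((4 - 2*q)*(q + 3*sin(q)) + (3*cos(q) + 1)*(q^2 - 4*q - 5))/(-q^2 + 4*q + 5)^2
(4) = (s^2 + 4*s - 14)/(s^2 + 4*s + 4)
(5) = 18*d^2 + 4*d - 5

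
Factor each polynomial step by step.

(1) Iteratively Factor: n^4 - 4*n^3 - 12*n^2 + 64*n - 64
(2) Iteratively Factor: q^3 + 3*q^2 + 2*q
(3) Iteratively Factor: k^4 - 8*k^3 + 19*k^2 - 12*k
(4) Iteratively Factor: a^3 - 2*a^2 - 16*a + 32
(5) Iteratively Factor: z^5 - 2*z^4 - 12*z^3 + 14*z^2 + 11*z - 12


(1) = (n - 4)*(n^3 - 12*n + 16) = (n - 4)*(n - 2)*(n^2 + 2*n - 8) = (n - 4)*(n - 2)*(n + 4)*(n - 2)
(2) = (q + 2)*(q^2 + q) = (q + 1)*(q + 2)*(q)
(3) = (k - 3)*(k^3 - 5*k^2 + 4*k) = (k - 3)*(k - 1)*(k^2 - 4*k) = (k - 4)*(k - 3)*(k - 1)*(k)
(4) = (a + 4)*(a^2 - 6*a + 8) = (a - 2)*(a + 4)*(a - 4)
(5) = (z + 1)*(z^4 - 3*z^3 - 9*z^2 + 23*z - 12) = (z - 4)*(z + 1)*(z^3 + z^2 - 5*z + 3) = (z - 4)*(z - 1)*(z + 1)*(z^2 + 2*z - 3) = (z - 4)*(z - 1)*(z + 1)*(z + 3)*(z - 1)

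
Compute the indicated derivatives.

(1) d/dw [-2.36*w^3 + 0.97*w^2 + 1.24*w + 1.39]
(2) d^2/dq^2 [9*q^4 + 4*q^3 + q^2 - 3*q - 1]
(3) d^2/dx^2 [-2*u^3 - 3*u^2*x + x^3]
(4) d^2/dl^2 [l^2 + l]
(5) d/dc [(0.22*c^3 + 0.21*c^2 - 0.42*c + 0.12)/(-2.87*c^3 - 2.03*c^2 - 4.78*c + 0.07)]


(1) = -7.08*w^2 + 1.94*w + 1.24
(2) = 108*q^2 + 24*q + 2
(3) = 6*x
(4) = 2
(5) = (0.1561*c^4 - 4.514*c^3 - 0.777*c^2 + 0.5166*c + 0.5442)/(8.2369*c^6 + 11.6522*c^5 + 31.5581*c^4 + 19.005*c^3 + 22.5642*c^2 - 0.6692*c + 0.0049)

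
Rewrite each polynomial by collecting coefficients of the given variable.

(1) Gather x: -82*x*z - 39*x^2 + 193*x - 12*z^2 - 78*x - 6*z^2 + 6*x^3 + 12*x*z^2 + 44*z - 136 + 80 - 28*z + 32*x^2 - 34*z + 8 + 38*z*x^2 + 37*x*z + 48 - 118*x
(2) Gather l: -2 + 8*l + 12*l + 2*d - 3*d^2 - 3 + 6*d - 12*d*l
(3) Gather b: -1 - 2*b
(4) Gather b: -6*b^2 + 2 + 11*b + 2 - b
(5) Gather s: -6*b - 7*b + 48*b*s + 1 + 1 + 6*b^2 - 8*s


(1) = 6*x^3 + x^2*(38*z - 7) + x*(12*z^2 - 45*z - 3) - 18*z^2 - 18*z
(2) = -3*d^2 + 8*d + l*(20 - 12*d) - 5
(3) = -2*b - 1
(4) = -6*b^2 + 10*b + 4
(5) = 6*b^2 - 13*b + s*(48*b - 8) + 2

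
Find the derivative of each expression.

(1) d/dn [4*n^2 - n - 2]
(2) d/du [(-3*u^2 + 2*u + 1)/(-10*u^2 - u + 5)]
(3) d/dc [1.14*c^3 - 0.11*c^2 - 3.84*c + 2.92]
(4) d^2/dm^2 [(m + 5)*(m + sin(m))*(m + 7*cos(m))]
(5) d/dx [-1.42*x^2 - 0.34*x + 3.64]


(1) = 8*n - 1
(2) = (23*u^2 - 10*u + 11)/(100*u^4 + 20*u^3 - 99*u^2 - 10*u + 25)
(3) = 3.42*c^2 - 0.22*c - 3.84
(4) = -m^2*sin(m) - 7*m^2*cos(m) - 33*m*sin(m) - 14*m*sin(2*m) - 31*m*cos(m) + 6*m - 68*sin(m) - 70*sin(2*m) + 24*cos(m) + 14*cos(2*m) + 10
(5) = -2.84*x - 0.34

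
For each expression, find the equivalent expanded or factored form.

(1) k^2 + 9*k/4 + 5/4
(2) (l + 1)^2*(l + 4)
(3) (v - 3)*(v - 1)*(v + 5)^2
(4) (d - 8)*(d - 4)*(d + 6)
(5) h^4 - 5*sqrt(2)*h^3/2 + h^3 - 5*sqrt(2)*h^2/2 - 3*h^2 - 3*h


(1) = (k + 1)*(k + 5/4)
(2) = l^3 + 6*l^2 + 9*l + 4
(3) = v^4 + 6*v^3 - 12*v^2 - 70*v + 75
(4) = d^3 - 6*d^2 - 40*d + 192
(5) = h*(h + 1)*(h - 3*sqrt(2))*(h + sqrt(2)/2)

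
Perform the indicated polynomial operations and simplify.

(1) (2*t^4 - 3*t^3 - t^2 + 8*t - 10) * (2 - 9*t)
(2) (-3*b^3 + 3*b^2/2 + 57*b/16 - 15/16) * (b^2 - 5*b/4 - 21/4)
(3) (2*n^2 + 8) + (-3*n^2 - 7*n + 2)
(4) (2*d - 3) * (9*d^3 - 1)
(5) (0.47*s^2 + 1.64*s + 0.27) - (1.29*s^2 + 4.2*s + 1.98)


(1) = -18*t^5 + 31*t^4 + 3*t^3 - 74*t^2 + 106*t - 20
(2) = -3*b^5 + 21*b^4/4 + 279*b^3/16 - 849*b^2/64 - 561*b/32 + 315/64
(3) = -n^2 - 7*n + 10
(4) = 18*d^4 - 27*d^3 - 2*d + 3
(5) = -0.82*s^2 - 2.56*s - 1.71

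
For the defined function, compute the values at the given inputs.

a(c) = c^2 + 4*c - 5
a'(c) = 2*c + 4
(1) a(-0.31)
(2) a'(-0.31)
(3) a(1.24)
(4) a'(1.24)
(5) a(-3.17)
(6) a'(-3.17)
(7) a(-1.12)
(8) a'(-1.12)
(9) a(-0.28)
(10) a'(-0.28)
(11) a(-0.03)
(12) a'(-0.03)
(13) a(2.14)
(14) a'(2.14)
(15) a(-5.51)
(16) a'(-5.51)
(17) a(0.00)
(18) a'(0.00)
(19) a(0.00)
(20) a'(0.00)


(1) = -6.14
(2) = 3.38
(3) = 1.50
(4) = 6.48
(5) = -7.63
(6) = -2.34
(7) = -8.23
(8) = 1.76
(9) = -6.04
(10) = 3.44
(11) = -5.12
(12) = 3.94
(13) = 8.14
(14) = 8.28
(15) = 3.32
(16) = -7.02
(17) = -5.00
(18) = 4.00
(19) = -5.00
(20) = 4.00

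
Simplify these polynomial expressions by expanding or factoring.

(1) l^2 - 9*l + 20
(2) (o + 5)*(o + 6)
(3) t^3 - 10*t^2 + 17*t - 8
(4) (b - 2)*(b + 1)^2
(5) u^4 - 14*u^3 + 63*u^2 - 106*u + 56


(1) = (l - 5)*(l - 4)
(2) = o^2 + 11*o + 30
(3) = (t - 8)*(t - 1)^2
(4) = b^3 - 3*b - 2
(5) = (u - 7)*(u - 4)*(u - 2)*(u - 1)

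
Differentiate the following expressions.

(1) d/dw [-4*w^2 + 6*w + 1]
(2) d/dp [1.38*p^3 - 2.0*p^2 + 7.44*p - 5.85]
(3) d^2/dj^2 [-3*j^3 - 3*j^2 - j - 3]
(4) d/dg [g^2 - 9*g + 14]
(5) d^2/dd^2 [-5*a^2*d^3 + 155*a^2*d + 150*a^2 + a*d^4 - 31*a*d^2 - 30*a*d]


(1) = 6 - 8*w
(2) = 4.14*p^2 - 4.0*p + 7.44
(3) = -18*j - 6
(4) = 2*g - 9
(5) = 2*a*(-15*a*d + 6*d^2 - 31)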